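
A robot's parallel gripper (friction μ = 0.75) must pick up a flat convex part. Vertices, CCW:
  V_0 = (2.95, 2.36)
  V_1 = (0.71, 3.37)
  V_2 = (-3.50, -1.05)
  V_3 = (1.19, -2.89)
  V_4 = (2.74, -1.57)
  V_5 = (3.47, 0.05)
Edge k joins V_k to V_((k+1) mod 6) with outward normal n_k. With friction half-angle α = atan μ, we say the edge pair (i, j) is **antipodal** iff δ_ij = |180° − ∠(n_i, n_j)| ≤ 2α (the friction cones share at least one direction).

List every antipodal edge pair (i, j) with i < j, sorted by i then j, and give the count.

α = atan 0.75 = 36.87°;  2α = 73.74°
n_0 = (+0.4110, +0.9116)
n_1 = (-0.7241, +0.6897)
n_2 = (-0.3652, -0.9309)
n_3 = (+0.6484, -0.7613)
n_4 = (+0.9117, -0.4108)
n_5 = (+0.9756, +0.2196)
  (0,1): δ = 109.34°  ·
  (0,2): δ = 2.85°  ✓
  (0,3): δ = 64.69°  ✓
  (0,4): δ = 90.01°  ·
  (0,5): δ = 126.96°  ·
  (1,2): δ = 67.82°  ✓
  (1,3): δ = 5.98°  ✓
  (1,4): δ = 19.35°  ✓
  (1,5): δ = 56.29°  ✓
  (2,3): δ = 118.16°  ·
  (2,4): δ = 92.84°  ·
  (2,5): δ = 55.89°  ✓
  (3,4): δ = 154.68°  ·
  (3,5): δ = 117.73°  ·
  (4,5): δ = 143.06°  ·
antipodal pairs: 7

count = 7; pairs: (0,2), (0,3), (1,2), (1,3), (1,4), (1,5), (2,5)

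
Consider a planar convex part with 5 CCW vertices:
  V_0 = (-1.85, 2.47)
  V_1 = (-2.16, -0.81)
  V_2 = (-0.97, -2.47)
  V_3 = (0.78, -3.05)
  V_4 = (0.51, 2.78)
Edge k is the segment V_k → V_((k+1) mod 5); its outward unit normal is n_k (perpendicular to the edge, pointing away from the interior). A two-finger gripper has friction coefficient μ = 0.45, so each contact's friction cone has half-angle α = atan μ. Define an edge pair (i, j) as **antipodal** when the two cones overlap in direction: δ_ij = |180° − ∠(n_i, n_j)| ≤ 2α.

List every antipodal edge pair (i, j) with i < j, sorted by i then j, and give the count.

count = 3; pairs: (0,3), (1,3), (2,4)

α = atan 0.45 = 24.23°;  2α = 48.46°
n_0 = (-0.9956, +0.0941)
n_1 = (-0.8127, -0.5826)
n_2 = (-0.3146, -0.9492)
n_3 = (+0.9989, +0.0463)
n_4 = (-0.1302, +0.9915)
  (0,1): δ = 138.97°  ·
  (0,2): δ = 102.94°  ·
  (0,3): δ = 8.05°  ✓
  (0,4): δ = 102.88°  ·
  (1,2): δ = 143.97°  ·
  (1,3): δ = 32.98°  ✓
  (1,4): δ = 61.85°  ·
  (2,3): δ = 69.01°  ·
  (2,4): δ = 25.82°  ✓
  (3,4): δ = 85.17°  ·
antipodal pairs: 3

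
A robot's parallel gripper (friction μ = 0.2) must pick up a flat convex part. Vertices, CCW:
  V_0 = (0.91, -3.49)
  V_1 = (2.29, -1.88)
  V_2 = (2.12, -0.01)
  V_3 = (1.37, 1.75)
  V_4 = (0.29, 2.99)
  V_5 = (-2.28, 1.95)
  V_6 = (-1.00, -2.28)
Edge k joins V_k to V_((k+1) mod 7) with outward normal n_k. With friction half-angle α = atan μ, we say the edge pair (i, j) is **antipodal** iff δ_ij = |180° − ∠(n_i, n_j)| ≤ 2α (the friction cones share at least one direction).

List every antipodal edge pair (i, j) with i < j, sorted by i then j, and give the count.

count = 3; pairs: (1,5), (2,5), (3,6)

α = atan 0.2 = 11.31°;  2α = 22.62°
n_0 = (+0.7593, -0.6508)
n_1 = (+0.9959, +0.0905)
n_2 = (+0.9200, +0.3920)
n_3 = (+0.7541, +0.6568)
n_4 = (-0.3751, +0.9270)
n_5 = (-0.9571, -0.2896)
n_6 = (-0.5352, -0.8448)
  (0,1): δ = 134.20°  ·
  (0,2): δ = 116.32°  ·
  (0,3): δ = 98.34°  ·
  (0,4): δ = 27.37°  ·
  (0,5): δ = 57.44°  ·
  (0,6): δ = 98.25°  ·
  (1,2): δ = 162.11°  ·
  (1,3): δ = 144.14°  ·
  (1,4): δ = 73.16°  ·
  (1,5): δ = 11.64°  ✓
  (1,6): δ = 52.45°  ·
  (2,3): δ = 162.03°  ·
  (2,4): δ = 91.05°  ·
  (2,5): δ = 6.24°  ✓
  (2,6): δ = 34.56°  ·
  (3,4): δ = 109.02°  ·
  (3,5): δ = 24.22°  ·
  (3,6): δ = 16.59°  ✓
  (4,5): δ = 95.20°  ·
  (4,6): δ = 54.39°  ·
  (5,6): δ = 139.19°  ·
antipodal pairs: 3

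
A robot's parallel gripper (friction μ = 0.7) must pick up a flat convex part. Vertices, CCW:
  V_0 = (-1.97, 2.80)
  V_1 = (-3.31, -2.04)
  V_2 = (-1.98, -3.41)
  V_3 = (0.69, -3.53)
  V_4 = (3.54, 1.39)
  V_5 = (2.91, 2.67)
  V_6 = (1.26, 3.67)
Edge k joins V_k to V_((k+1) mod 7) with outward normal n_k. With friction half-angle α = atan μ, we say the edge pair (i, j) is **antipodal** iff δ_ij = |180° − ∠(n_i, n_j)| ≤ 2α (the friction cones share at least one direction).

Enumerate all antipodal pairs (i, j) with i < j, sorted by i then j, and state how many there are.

α = atan 0.7 = 34.99°;  2α = 69.98°
n_0 = (-0.9637, +0.2668)
n_1 = (-0.7175, -0.6966)
n_2 = (-0.0449, -0.9990)
n_3 = (+0.8653, -0.5012)
n_4 = (+0.8972, +0.4416)
n_5 = (+0.5183, +0.8552)
n_6 = (-0.2601, +0.9656)
  (0,1): δ = 120.37°  ·
  (0,2): δ = 77.10°  ·
  (0,3): δ = 14.61°  ✓
  (0,4): δ = 41.68°  ✓
  (0,5): δ = 74.26°  ·
  (0,6): δ = 120.55°  ·
  (1,2): δ = 136.72°  ·
  (1,3): δ = 74.23°  ·
  (1,4): δ = 17.95°  ✓
  (1,5): δ = 14.63°  ✓
  (1,6): δ = 60.92°  ✓
  (2,3): δ = 117.51°  ·
  (2,4): δ = 61.22°  ✓
  (2,5): δ = 28.65°  ✓
  (2,6): δ = 17.65°  ✓
  (3,4): δ = 123.71°  ·
  (3,5): δ = 91.14°  ·
  (3,6): δ = 44.84°  ✓
  (4,5): δ = 147.42°  ·
  (4,6): δ = 101.13°  ·
  (5,6): δ = 133.71°  ·
antipodal pairs: 9

count = 9; pairs: (0,3), (0,4), (1,4), (1,5), (1,6), (2,4), (2,5), (2,6), (3,6)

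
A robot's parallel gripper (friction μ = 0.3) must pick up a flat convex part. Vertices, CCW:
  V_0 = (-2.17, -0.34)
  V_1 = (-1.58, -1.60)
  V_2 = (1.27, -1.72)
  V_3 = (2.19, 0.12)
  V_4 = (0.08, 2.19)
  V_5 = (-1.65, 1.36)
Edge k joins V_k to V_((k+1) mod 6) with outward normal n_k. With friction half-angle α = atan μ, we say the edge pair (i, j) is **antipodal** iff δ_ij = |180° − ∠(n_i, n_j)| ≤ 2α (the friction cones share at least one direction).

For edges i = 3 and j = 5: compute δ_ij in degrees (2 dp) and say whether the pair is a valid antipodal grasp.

α = atan 0.3 = 16.70°;  2α = 33.40°
edge 3: e_3 = (-2.11, +2.07);  n_3 = (+0.7003, +0.7138)
edge 5: e_5 = (-0.52, -1.70);  n_5 = (-0.9563, +0.2925)
∠(n_3, n_5) = 117.44°
δ = |180° − 117.44°| = 62.56°
62.56° > 2α = 33.40°  →  invalid

δ = 62.56°, invalid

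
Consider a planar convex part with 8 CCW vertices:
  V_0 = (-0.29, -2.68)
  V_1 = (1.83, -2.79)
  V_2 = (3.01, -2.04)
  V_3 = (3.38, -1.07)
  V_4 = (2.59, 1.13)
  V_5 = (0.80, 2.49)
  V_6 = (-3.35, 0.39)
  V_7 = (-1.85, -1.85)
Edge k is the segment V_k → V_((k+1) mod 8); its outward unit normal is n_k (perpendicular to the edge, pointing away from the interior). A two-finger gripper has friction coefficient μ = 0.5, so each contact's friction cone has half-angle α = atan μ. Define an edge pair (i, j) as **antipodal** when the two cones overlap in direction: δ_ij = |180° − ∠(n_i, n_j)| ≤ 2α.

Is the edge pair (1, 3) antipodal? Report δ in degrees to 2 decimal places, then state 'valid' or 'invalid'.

α = atan 0.5 = 26.57°;  2α = 53.13°
edge 1: e_1 = (+1.18, +0.75);  n_1 = (+0.5364, -0.8440)
edge 3: e_3 = (-0.79, +2.20);  n_3 = (+0.9412, +0.3380)
∠(n_1, n_3) = 77.31°
δ = |180° − 77.31°| = 102.69°
102.69° > 2α = 53.13°  →  invalid

δ = 102.69°, invalid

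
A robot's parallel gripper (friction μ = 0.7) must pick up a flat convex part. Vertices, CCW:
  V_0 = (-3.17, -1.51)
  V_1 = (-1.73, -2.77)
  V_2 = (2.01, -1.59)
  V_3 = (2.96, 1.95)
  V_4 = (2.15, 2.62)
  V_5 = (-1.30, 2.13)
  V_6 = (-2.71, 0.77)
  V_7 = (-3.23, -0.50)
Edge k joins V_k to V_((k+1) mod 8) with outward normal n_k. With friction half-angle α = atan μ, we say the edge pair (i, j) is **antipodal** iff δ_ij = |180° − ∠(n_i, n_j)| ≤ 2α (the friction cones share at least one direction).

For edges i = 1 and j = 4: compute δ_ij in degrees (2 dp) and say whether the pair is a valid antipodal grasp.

α = atan 0.7 = 34.99°;  2α = 69.98°
edge 1: e_1 = (+3.74, +1.18);  n_1 = (+0.3009, -0.9537)
edge 4: e_4 = (-3.45, -0.49);  n_4 = (-0.1406, +0.9901)
∠(n_1, n_4) = 170.57°
δ = |180° − 170.57°| = 9.43°
9.43° ≤ 2α = 69.98°  →  valid

δ = 9.43°, valid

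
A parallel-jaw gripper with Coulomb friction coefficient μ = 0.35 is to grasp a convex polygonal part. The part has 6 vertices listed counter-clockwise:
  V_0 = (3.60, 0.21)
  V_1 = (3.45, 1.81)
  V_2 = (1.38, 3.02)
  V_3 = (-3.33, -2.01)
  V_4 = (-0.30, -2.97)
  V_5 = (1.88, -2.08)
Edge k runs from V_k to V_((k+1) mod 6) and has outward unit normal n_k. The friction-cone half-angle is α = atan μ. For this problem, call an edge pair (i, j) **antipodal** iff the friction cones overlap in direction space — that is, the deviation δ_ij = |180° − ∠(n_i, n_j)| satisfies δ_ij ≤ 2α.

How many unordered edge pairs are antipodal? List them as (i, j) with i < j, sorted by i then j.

α = atan 0.35 = 19.29°;  2α = 38.58°
n_0 = (+0.9956, +0.0933)
n_1 = (+0.5046, +0.8633)
n_2 = (-0.7299, +0.6835)
n_3 = (-0.3020, -0.9533)
n_4 = (+0.3780, -0.9258)
n_5 = (+0.7996, -0.6006)
  (0,1): δ = 125.66°  ·
  (0,2): δ = 48.47°  ·
  (0,3): δ = 67.06°  ·
  (0,4): δ = 106.85°  ·
  (0,5): δ = 137.73°  ·
  (1,2): δ = 102.81°  ·
  (1,3): δ = 12.73°  ✓
  (1,4): δ = 52.52°  ·
  (1,5): δ = 83.40°  ·
  (2,3): δ = 64.46°  ·
  (2,4): δ = 24.67°  ✓
  (2,5): δ = 6.21°  ✓
  (3,4): δ = 140.21°  ·
  (3,5): δ = 109.33°  ·
  (4,5): δ = 149.12°  ·
antipodal pairs: 3

count = 3; pairs: (1,3), (2,4), (2,5)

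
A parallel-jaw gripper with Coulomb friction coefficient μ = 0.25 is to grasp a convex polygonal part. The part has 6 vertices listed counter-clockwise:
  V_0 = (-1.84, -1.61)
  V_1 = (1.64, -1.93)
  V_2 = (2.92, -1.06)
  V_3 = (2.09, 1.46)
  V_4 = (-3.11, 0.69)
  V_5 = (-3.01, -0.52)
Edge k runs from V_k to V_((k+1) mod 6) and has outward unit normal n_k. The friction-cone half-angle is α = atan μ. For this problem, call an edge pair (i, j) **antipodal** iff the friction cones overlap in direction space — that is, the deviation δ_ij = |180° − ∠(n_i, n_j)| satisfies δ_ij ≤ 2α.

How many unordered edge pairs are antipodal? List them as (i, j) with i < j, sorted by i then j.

α = atan 0.25 = 14.04°;  2α = 28.07°
n_0 = (-0.0916, -0.9958)
n_1 = (+0.5621, -0.8270)
n_2 = (+0.9498, +0.3128)
n_3 = (-0.1465, +0.9892)
n_4 = (-0.9966, -0.0824)
n_5 = (-0.6816, -0.7317)
  (0,1): δ = 140.54°  ·
  (0,2): δ = 66.52°  ·
  (0,3): δ = 13.68°  ✓
  (0,4): δ = 99.98°  ·
  (0,5): δ = 142.28°  ·
  (1,2): δ = 105.97°  ·
  (1,3): δ = 25.78°  ✓
  (1,4): δ = 60.52°  ·
  (1,5): δ = 102.82°  ·
  (2,3): δ = 99.81°  ·
  (2,4): δ = 13.51°  ✓
  (2,5): δ = 28.80°  ·
  (3,4): δ = 93.70°  ·
  (3,5): δ = 51.40°  ·
  (4,5): δ = 137.70°  ·
antipodal pairs: 3

count = 3; pairs: (0,3), (1,3), (2,4)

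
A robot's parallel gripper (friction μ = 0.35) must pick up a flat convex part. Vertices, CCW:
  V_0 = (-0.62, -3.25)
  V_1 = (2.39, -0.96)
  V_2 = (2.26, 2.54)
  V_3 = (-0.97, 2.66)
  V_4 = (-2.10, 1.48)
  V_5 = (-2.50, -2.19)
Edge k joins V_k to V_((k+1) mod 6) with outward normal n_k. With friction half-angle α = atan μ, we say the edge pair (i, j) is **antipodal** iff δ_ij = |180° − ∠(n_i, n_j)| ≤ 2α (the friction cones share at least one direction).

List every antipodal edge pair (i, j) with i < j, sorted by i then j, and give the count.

α = atan 0.35 = 19.29°;  2α = 38.58°
n_0 = (+0.6055, -0.7959)
n_1 = (+0.9993, +0.0371)
n_2 = (+0.0371, +0.9993)
n_3 = (-0.7222, +0.6916)
n_4 = (-0.9941, +0.1084)
n_5 = (-0.4911, -0.8711)
  (0,1): δ = 125.14°  ·
  (0,2): δ = 39.39°  ·
  (0,3): δ = 8.98°  ✓
  (0,4): δ = 46.52°  ·
  (0,5): δ = 113.32°  ·
  (1,2): δ = 94.25°  ·
  (1,3): δ = 45.89°  ·
  (1,4): δ = 8.35°  ✓
  (1,5): δ = 58.46°  ·
  (2,3): δ = 131.63°  ·
  (2,4): δ = 94.09°  ·
  (2,5): δ = 27.29°  ✓
  (3,4): δ = 142.46°  ·
  (3,5): δ = 75.66°  ·
  (4,5): δ = 113.20°  ·
antipodal pairs: 3

count = 3; pairs: (0,3), (1,4), (2,5)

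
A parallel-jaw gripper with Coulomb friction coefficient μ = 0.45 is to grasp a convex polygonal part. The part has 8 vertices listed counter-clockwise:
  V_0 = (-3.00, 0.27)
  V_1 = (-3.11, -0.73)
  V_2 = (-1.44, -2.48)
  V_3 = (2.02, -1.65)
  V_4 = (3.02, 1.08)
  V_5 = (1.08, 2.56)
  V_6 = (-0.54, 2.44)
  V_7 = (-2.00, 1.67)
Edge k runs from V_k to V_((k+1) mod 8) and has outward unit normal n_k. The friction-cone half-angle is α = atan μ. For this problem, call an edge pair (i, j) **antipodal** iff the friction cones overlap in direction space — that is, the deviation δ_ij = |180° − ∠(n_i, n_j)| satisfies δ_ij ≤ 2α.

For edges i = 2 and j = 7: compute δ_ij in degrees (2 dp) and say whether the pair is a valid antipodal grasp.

α = atan 0.45 = 24.23°;  2α = 48.46°
edge 2: e_2 = (+3.46, +0.83);  n_2 = (+0.2333, -0.9724)
edge 7: e_7 = (-1.00, -1.40);  n_7 = (-0.8137, +0.5812)
∠(n_2, n_7) = 139.03°
δ = |180° − 139.03°| = 40.97°
40.97° ≤ 2α = 48.46°  →  valid

δ = 40.97°, valid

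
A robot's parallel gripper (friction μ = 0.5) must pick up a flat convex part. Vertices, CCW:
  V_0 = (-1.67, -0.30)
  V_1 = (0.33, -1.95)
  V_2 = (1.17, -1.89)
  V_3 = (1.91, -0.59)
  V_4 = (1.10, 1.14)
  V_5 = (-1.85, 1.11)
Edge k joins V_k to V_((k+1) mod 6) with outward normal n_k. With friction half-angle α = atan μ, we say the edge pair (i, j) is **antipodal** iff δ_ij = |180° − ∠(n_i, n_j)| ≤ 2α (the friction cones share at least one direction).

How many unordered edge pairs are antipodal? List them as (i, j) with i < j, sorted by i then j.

α = atan 0.5 = 26.57°;  2α = 53.13°
n_0 = (-0.6364, -0.7714)
n_1 = (+0.0712, -0.9975)
n_2 = (+0.8691, -0.4947)
n_3 = (+0.9056, +0.4240)
n_4 = (-0.0102, +0.9999)
n_5 = (-0.9919, -0.1266)
  (0,1): δ = 136.39°  ·
  (0,2): δ = 80.13°  ·
  (0,3): δ = 25.39°  ✓
  (0,4): δ = 40.11°  ✓
  (0,5): δ = 136.80°  ·
  (1,2): δ = 123.74°  ·
  (1,3): δ = 69.00°  ·
  (1,4): δ = 3.50°  ✓
  (1,5): δ = 93.19°  ·
  (2,3): δ = 125.26°  ·
  (2,4): δ = 59.77°  ·
  (2,5): δ = 36.92°  ✓
  (3,4): δ = 114.51°  ·
  (3,5): δ = 17.81°  ✓
  (4,5): δ = 83.31°  ·
antipodal pairs: 5

count = 5; pairs: (0,3), (0,4), (1,4), (2,5), (3,5)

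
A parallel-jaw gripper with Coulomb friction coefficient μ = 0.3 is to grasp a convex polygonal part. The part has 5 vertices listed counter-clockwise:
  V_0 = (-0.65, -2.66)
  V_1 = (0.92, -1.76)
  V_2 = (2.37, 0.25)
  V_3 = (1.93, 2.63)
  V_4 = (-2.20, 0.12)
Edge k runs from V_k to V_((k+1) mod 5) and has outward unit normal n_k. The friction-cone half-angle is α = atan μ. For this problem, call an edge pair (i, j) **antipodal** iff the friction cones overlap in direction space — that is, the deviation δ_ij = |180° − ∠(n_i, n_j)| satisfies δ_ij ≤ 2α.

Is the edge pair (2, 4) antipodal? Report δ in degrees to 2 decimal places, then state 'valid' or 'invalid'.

α = atan 0.3 = 16.70°;  2α = 33.40°
edge 2: e_2 = (-0.44, +2.38);  n_2 = (+0.9833, +0.1818)
edge 4: e_4 = (+1.55, -2.78);  n_4 = (-0.8734, -0.4870)
∠(n_2, n_4) = 161.33°
δ = |180° − 161.33°| = 18.67°
18.67° ≤ 2α = 33.40°  →  valid

δ = 18.67°, valid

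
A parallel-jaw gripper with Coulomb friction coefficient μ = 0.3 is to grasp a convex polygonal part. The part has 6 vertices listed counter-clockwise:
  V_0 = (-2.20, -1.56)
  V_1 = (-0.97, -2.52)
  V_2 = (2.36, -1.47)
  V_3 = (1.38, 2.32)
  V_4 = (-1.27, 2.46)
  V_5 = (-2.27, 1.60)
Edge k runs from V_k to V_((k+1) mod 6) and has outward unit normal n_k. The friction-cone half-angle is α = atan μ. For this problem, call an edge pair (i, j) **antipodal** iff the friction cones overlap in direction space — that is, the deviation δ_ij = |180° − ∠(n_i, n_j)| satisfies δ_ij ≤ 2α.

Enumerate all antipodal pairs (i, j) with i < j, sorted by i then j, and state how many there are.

count = 3; pairs: (1,3), (1,4), (2,5)

α = atan 0.3 = 16.70°;  2α = 33.40°
n_0 = (-0.6153, -0.7883)
n_1 = (+0.3007, -0.9537)
n_2 = (+0.9682, +0.2503)
n_3 = (+0.0528, +0.9986)
n_4 = (-0.6520, +0.7582)
n_5 = (-0.9998, -0.0221)
  (0,1): δ = 124.53°  ·
  (0,2): δ = 37.53°  ·
  (0,3): δ = 34.95°  ·
  (0,4): δ = 78.67°  ·
  (0,5): δ = 129.24°  ·
  (1,2): δ = 93.00°  ·
  (1,3): δ = 20.52°  ✓
  (1,4): δ = 23.19°  ✓
  (1,5): δ = 73.77°  ·
  (2,3): δ = 107.52°  ·
  (2,4): δ = 63.80°  ·
  (2,5): δ = 13.23°  ✓
  (3,4): δ = 136.28°  ·
  (3,5): δ = 85.71°  ·
  (4,5): δ = 129.43°  ·
antipodal pairs: 3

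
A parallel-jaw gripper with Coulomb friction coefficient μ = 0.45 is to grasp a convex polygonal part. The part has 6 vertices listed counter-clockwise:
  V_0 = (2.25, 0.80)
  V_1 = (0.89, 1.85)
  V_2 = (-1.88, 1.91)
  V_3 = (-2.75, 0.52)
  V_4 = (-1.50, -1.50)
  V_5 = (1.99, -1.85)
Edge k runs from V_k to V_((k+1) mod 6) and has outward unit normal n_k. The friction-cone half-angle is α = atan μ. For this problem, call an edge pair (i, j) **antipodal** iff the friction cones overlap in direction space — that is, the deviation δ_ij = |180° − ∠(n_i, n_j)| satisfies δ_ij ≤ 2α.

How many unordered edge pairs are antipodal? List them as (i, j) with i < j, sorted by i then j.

count = 5; pairs: (0,3), (0,4), (1,4), (2,5), (3,5)

α = atan 0.45 = 24.23°;  2α = 48.46°
n_0 = (+0.6111, +0.7915)
n_1 = (+0.0217, +0.9998)
n_2 = (-0.8477, +0.5305)
n_3 = (-0.8504, -0.5262)
n_4 = (-0.0998, -0.9950)
n_5 = (+0.9952, -0.0976)
  (0,1): δ = 143.57°  ·
  (0,2): δ = 84.37°  ·
  (0,3): δ = 20.58°  ✓
  (0,4): δ = 31.94°  ✓
  (0,5): δ = 122.07°  ·
  (1,2): δ = 120.80°  ·
  (1,3): δ = 57.01°  ·
  (1,4): δ = 4.49°  ✓
  (1,5): δ = 85.64°  ·
  (2,3): δ = 116.21°  ·
  (2,4): δ = 63.68°  ·
  (2,5): δ = 26.44°  ✓
  (3,4): δ = 127.48°  ·
  (3,5): δ = 37.35°  ✓
  (4,5): δ = 89.88°  ·
antipodal pairs: 5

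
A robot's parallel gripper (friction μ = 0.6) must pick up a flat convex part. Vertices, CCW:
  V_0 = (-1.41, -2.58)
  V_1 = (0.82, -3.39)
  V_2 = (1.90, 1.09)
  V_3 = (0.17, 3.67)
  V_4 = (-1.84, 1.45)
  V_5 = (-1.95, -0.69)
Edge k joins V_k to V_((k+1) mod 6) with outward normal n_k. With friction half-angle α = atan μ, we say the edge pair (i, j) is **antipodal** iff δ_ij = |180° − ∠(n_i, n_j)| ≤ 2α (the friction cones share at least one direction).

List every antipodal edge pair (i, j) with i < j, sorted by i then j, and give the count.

α = atan 0.6 = 30.96°;  2α = 61.93°
n_0 = (-0.3414, -0.9399)
n_1 = (+0.9722, -0.2344)
n_2 = (+0.8306, +0.5569)
n_3 = (-0.7413, +0.6712)
n_4 = (-0.9987, +0.0513)
n_5 = (-0.9615, -0.2747)
  (0,1): δ = 83.59°  ·
  (0,2): δ = 36.19°  ✓
  (0,3): δ = 67.80°  ·
  (0,4): δ = 107.02°  ·
  (0,5): δ = 125.91°  ·
  (1,2): δ = 132.60°  ·
  (1,3): δ = 28.60°  ✓
  (1,4): δ = 10.61°  ✓
  (1,5): δ = 29.50°  ✓
  (2,3): δ = 76.00°  ·
  (2,4): δ = 36.79°  ✓
  (2,5): δ = 17.90°  ✓
  (3,4): δ = 140.78°  ·
  (3,5): δ = 121.90°  ·
  (4,5): δ = 161.11°  ·
antipodal pairs: 6

count = 6; pairs: (0,2), (1,3), (1,4), (1,5), (2,4), (2,5)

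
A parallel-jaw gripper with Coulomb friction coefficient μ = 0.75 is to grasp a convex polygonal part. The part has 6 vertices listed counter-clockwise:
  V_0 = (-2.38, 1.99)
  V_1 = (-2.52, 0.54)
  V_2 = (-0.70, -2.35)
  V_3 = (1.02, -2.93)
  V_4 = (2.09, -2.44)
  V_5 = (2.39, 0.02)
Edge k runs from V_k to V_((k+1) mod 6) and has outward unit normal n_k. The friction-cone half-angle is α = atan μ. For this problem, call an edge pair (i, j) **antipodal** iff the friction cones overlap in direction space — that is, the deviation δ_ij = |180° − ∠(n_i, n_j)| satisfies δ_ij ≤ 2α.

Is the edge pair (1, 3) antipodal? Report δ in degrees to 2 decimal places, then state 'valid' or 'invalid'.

α = atan 0.75 = 36.87°;  2α = 73.74°
edge 1: e_1 = (+1.82, -2.89);  n_1 = (-0.8462, -0.5329)
edge 3: e_3 = (+1.07, +0.49);  n_3 = (+0.4164, -0.9092)
∠(n_1, n_3) = 82.40°
δ = |180° − 82.40°| = 97.60°
97.60° > 2α = 73.74°  →  invalid

δ = 97.60°, invalid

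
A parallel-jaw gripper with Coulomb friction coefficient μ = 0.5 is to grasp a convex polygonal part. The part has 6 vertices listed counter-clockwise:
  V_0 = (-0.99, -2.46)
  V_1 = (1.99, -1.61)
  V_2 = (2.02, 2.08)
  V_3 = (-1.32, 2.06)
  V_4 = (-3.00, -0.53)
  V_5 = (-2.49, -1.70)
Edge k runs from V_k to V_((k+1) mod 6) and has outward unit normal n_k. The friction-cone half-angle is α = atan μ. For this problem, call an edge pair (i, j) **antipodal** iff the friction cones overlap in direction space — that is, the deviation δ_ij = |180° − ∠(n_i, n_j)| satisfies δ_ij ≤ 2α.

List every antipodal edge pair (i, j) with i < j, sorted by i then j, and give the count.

α = atan 0.5 = 26.57°;  2α = 53.13°
n_0 = (+0.2743, -0.9616)
n_1 = (+1.0000, -0.0081)
n_2 = (-0.0060, +1.0000)
n_3 = (-0.8390, +0.5442)
n_4 = (-0.9167, -0.3996)
n_5 = (-0.4520, -0.8920)
  (0,1): δ = 106.39°  ·
  (0,2): δ = 15.58°  ✓
  (0,3): δ = 41.11°  ✓
  (0,4): δ = 97.63°  ·
  (0,5): δ = 137.21°  ·
  (1,2): δ = 89.19°  ·
  (1,3): δ = 32.50°  ✓
  (1,4): δ = 24.02°  ✓
  (1,5): δ = 63.60°  ·
  (2,3): δ = 123.31°  ·
  (2,4): δ = 66.79°  ·
  (2,5): δ = 27.21°  ✓
  (3,4): δ = 123.48°  ·
  (3,5): δ = 83.90°  ·
  (4,5): δ = 140.42°  ·
antipodal pairs: 5

count = 5; pairs: (0,2), (0,3), (1,3), (1,4), (2,5)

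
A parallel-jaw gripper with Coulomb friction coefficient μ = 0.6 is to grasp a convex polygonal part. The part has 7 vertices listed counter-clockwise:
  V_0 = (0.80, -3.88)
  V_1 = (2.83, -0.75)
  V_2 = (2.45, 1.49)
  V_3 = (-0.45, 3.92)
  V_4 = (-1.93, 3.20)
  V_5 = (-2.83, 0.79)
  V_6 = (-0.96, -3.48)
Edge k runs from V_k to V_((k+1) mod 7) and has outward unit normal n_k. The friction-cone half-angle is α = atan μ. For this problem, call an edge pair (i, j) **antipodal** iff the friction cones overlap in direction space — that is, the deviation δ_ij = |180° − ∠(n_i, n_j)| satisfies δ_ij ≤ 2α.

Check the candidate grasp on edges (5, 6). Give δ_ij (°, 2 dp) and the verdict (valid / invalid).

δ = 126.45°, invalid

α = atan 0.6 = 30.96°;  2α = 61.93°
edge 5: e_5 = (+1.87, -4.27);  n_5 = (-0.9160, -0.4012)
edge 6: e_6 = (+1.76, -0.40);  n_6 = (-0.2216, -0.9751)
∠(n_5, n_6) = 53.55°
δ = |180° − 53.55°| = 126.45°
126.45° > 2α = 61.93°  →  invalid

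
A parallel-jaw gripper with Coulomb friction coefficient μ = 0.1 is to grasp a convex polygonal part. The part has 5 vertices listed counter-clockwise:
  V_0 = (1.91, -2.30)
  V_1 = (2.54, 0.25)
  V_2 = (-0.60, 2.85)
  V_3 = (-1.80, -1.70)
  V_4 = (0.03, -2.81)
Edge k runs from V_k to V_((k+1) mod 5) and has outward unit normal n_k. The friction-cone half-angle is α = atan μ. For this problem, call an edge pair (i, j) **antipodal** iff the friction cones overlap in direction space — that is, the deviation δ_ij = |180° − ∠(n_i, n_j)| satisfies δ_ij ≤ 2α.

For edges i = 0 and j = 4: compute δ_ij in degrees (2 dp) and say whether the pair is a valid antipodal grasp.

δ = 119.06°, invalid

α = atan 0.1 = 5.71°;  2α = 11.42°
edge 0: e_0 = (+0.63, +2.55);  n_0 = (+0.9708, -0.2398)
edge 4: e_4 = (+1.88, +0.51);  n_4 = (+0.2618, -0.9651)
∠(n_0, n_4) = 60.94°
δ = |180° − 60.94°| = 119.06°
119.06° > 2α = 11.42°  →  invalid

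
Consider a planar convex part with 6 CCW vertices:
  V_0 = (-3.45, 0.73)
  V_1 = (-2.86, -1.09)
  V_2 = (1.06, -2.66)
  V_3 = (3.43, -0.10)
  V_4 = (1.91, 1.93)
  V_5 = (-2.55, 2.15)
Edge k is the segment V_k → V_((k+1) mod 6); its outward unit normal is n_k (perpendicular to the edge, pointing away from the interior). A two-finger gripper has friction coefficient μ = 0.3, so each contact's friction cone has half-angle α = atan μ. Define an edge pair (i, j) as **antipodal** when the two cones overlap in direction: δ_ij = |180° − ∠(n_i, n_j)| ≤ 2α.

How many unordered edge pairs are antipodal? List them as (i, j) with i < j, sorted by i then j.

count = 4; pairs: (0,3), (1,3), (1,4), (2,5)

α = atan 0.3 = 16.70°;  2α = 33.40°
n_0 = (-0.9513, -0.3084)
n_1 = (-0.3718, -0.9283)
n_2 = (+0.7338, -0.6794)
n_3 = (+0.8005, +0.5994)
n_4 = (+0.0493, +0.9988)
n_5 = (-0.8446, +0.5353)
  (0,1): δ = 129.79°  ·
  (0,2): δ = 60.75°  ·
  (0,3): δ = 18.86°  ✓
  (0,4): δ = 69.21°  ·
  (0,5): δ = 129.67°  ·
  (1,2): δ = 110.97°  ·
  (1,3): δ = 31.35°  ✓
  (1,4): δ = 19.00°  ✓
  (1,5): δ = 79.46°  ·
  (2,3): δ = 100.38°  ·
  (2,4): δ = 50.03°  ·
  (2,5): δ = 10.43°  ✓
  (3,4): δ = 129.65°  ·
  (3,5): δ = 69.19°  ·
  (4,5): δ = 119.54°  ·
antipodal pairs: 4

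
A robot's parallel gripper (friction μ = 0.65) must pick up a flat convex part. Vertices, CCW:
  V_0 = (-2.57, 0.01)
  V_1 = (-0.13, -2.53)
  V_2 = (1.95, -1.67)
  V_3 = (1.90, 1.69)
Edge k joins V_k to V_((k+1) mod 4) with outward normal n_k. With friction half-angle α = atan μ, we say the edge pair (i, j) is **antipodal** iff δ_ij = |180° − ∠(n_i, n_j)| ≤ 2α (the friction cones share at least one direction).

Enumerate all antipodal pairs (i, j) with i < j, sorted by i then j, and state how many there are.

count = 2; pairs: (0,2), (1,3)

α = atan 0.65 = 33.02°;  2α = 66.05°
n_0 = (-0.7212, -0.6928)
n_1 = (+0.3821, -0.9241)
n_2 = (+0.9999, +0.0149)
n_3 = (-0.3518, +0.9361)
  (0,1): δ = 111.39°  ·
  (0,2): δ = 43.00°  ✓
  (0,3): δ = 66.75°  ·
  (1,2): δ = 111.61°  ·
  (1,3): δ = 1.87°  ✓
  (2,3): δ = 70.25°  ·
antipodal pairs: 2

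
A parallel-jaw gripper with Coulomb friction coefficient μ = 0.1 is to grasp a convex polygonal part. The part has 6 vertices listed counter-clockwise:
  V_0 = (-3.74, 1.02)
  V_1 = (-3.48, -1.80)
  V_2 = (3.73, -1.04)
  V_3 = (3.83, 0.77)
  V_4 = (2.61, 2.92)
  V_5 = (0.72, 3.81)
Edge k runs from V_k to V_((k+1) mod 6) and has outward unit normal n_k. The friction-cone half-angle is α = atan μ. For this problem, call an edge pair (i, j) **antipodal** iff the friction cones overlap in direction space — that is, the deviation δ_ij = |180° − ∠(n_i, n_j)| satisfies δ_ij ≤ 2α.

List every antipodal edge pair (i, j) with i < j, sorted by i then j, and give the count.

α = atan 0.1 = 5.71°;  2α = 11.42°
n_0 = (-0.9958, -0.0918)
n_1 = (+0.1048, -0.9945)
n_2 = (+0.9985, -0.0552)
n_3 = (+0.8697, +0.4935)
n_4 = (+0.4260, +0.9047)
n_5 = (-0.5303, +0.8478)
  (0,1): δ = 89.25°  ·
  (0,2): δ = 8.43°  ✓
  (0,3): δ = 24.30°  ·
  (0,4): δ = 59.52°  ·
  (0,5): δ = 116.76°  ·
  (1,2): δ = 99.18°  ·
  (1,3): δ = 66.44°  ·
  (1,4): δ = 31.23°  ·
  (1,5): δ = 26.01°  ·
  (2,3): δ = 147.27°  ·
  (2,4): δ = 112.05°  ·
  (2,5): δ = 54.81°  ·
  (3,4): δ = 144.79°  ·
  (3,5): δ = 87.54°  ·
  (4,5): δ = 122.76°  ·
antipodal pairs: 1

count = 1; pairs: (0,2)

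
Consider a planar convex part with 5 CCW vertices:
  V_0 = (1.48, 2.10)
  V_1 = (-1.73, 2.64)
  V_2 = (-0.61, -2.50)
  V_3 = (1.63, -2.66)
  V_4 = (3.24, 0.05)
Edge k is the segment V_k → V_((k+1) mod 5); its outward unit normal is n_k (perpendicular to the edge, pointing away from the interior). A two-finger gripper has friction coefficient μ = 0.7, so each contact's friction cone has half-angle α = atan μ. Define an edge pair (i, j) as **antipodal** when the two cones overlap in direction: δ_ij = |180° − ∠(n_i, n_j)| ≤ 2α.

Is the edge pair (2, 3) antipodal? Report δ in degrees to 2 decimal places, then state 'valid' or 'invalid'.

α = atan 0.7 = 34.99°;  2α = 69.98°
edge 2: e_2 = (+2.24, -0.16);  n_2 = (-0.0712, -0.9975)
edge 3: e_3 = (+1.61, +2.71);  n_3 = (+0.8597, -0.5108)
∠(n_2, n_3) = 63.37°
δ = |180° − 63.37°| = 116.63°
116.63° > 2α = 69.98°  →  invalid

δ = 116.63°, invalid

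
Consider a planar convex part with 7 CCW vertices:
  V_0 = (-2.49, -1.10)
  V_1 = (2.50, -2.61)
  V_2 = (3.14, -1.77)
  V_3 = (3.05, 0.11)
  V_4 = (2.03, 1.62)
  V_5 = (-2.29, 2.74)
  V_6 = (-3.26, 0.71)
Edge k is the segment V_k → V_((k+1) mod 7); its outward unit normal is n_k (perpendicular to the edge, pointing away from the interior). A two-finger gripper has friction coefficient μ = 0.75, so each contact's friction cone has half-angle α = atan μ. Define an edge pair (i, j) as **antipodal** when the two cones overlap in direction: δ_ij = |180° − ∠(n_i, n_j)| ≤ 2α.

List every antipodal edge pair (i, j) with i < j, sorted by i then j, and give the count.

count = 11; pairs: (0,2), (0,3), (0,4), (1,4), (1,5), (1,6), (2,5), (2,6), (3,5), (3,6), (4,6)

α = atan 0.75 = 36.87°;  2α = 73.74°
n_0 = (-0.2896, -0.9571)
n_1 = (+0.7954, -0.6060)
n_2 = (+0.9989, +0.0478)
n_3 = (+0.8287, +0.5598)
n_4 = (+0.2510, +0.9680)
n_5 = (-0.9023, +0.4311)
n_6 = (-0.9202, -0.3915)
  (0,1): δ = 110.47°  ·
  (0,2): δ = 70.42°  ✓
  (0,3): δ = 39.13°  ✓
  (0,4): δ = 2.30°  ✓
  (0,5): δ = 81.30°  ·
  (0,6): δ = 129.88°  ·
  (1,2): δ = 139.96°  ·
  (1,3): δ = 108.66°  ·
  (1,4): δ = 67.23°  ✓
  (1,5): δ = 11.76°  ✓
  (1,6): δ = 60.35°  ✓
  (2,3): δ = 148.70°  ·
  (2,4): δ = 107.28°  ·
  (2,5): δ = 28.28°  ✓
  (2,6): δ = 20.30°  ✓
  (3,4): δ = 138.57°  ·
  (3,5): δ = 59.58°  ✓
  (3,6): δ = 10.99°  ✓
  (4,5): δ = 101.01°  ·
  (4,6): δ = 52.42°  ✓
  (5,6): δ = 131.41°  ·
antipodal pairs: 11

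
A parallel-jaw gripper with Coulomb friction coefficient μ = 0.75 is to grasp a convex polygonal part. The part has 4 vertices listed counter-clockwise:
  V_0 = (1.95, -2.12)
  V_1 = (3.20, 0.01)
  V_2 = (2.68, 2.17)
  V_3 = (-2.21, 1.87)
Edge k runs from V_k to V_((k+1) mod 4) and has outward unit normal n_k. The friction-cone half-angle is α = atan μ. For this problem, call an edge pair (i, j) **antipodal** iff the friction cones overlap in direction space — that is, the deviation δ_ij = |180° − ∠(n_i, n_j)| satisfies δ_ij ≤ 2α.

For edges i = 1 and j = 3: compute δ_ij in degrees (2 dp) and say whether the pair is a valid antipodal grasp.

α = atan 0.75 = 36.87°;  2α = 73.74°
edge 1: e_1 = (-0.52, +2.16);  n_1 = (+0.9722, +0.2341)
edge 3: e_3 = (+4.16, -3.99);  n_3 = (-0.6922, -0.7217)
∠(n_1, n_3) = 147.34°
δ = |180° − 147.34°| = 32.66°
32.66° ≤ 2α = 73.74°  →  valid

δ = 32.66°, valid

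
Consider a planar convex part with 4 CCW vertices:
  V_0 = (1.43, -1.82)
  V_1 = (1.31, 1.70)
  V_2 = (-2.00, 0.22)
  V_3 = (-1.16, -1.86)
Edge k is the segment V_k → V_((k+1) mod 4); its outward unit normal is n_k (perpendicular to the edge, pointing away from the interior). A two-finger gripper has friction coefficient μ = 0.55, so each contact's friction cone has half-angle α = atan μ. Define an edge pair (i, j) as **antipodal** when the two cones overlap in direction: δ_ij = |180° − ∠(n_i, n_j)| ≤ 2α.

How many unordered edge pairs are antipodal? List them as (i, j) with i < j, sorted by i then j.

count = 2; pairs: (0,2), (1,3)

α = atan 0.55 = 28.81°;  2α = 57.62°
n_0 = (+0.9994, +0.0341)
n_1 = (-0.4082, +0.9129)
n_2 = (-0.9272, -0.3745)
n_3 = (+0.0154, -0.9999)
  (0,1): δ = 67.86°  ·
  (0,2): δ = 20.04°  ✓
  (0,3): δ = 88.93°  ·
  (1,2): δ = 92.10°  ·
  (1,3): δ = 23.21°  ✓
  (2,3): δ = 111.11°  ·
antipodal pairs: 2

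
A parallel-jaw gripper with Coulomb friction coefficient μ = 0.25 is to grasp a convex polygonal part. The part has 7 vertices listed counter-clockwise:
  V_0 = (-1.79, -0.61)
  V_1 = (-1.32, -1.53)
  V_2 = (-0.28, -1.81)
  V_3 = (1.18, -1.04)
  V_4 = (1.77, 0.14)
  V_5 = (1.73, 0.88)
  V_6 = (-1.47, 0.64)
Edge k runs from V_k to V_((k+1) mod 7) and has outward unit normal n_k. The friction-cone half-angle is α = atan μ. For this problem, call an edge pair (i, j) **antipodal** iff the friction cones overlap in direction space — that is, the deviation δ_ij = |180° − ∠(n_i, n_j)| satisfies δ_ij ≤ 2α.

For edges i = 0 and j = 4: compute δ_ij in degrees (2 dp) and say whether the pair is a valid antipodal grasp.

δ = 23.97°, valid

α = atan 0.25 = 14.04°;  2α = 28.07°
edge 0: e_0 = (+0.47, -0.92);  n_0 = (-0.8905, -0.4549)
edge 4: e_4 = (-0.04, +0.74);  n_4 = (+0.9985, +0.0540)
∠(n_0, n_4) = 156.03°
δ = |180° − 156.03°| = 23.97°
23.97° ≤ 2α = 28.07°  →  valid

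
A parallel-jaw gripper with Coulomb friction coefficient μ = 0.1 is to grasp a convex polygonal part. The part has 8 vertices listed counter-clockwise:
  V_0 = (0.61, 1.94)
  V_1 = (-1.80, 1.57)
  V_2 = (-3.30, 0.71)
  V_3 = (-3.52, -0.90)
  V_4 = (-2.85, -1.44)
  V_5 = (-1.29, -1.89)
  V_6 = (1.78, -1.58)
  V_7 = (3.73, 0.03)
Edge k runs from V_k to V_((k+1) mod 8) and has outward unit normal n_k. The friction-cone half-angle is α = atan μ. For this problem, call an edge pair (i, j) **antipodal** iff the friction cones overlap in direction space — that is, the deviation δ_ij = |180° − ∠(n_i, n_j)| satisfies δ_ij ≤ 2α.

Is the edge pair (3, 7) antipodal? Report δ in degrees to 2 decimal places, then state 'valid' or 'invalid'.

α = atan 0.1 = 5.71°;  2α = 11.42°
edge 3: e_3 = (+0.67, -0.54);  n_3 = (-0.6275, -0.7786)
edge 7: e_7 = (-3.12, +1.91);  n_7 = (+0.5221, +0.8529)
∠(n_3, n_7) = 172.61°
δ = |180° − 172.61°| = 7.39°
7.39° ≤ 2α = 11.42°  →  valid

δ = 7.39°, valid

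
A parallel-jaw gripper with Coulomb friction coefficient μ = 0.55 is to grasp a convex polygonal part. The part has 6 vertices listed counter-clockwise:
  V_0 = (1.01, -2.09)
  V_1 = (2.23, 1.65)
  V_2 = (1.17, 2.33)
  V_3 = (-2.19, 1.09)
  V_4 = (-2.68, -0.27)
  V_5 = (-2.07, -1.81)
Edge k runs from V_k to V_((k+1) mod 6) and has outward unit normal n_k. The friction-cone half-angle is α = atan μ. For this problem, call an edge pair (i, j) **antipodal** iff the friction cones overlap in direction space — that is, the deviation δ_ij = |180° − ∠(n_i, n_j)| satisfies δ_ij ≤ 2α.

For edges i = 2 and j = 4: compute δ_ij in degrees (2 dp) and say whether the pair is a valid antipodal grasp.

α = atan 0.55 = 28.81°;  2α = 57.62°
edge 2: e_2 = (-3.36, -1.24);  n_2 = (-0.3462, +0.9382)
edge 4: e_4 = (+0.61, -1.54);  n_4 = (-0.9297, -0.3683)
∠(n_2, n_4) = 91.35°
δ = |180° − 91.35°| = 88.65°
88.65° > 2α = 57.62°  →  invalid

δ = 88.65°, invalid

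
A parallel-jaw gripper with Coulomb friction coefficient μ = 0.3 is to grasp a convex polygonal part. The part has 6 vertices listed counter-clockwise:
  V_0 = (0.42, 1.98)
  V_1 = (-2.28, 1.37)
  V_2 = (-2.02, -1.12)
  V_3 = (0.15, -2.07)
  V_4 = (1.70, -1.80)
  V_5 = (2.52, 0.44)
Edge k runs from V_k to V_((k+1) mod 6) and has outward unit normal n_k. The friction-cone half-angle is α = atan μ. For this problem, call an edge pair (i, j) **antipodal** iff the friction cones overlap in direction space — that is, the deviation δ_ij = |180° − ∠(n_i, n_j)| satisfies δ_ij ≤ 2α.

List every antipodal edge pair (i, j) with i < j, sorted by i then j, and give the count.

α = atan 0.3 = 16.70°;  2α = 33.40°
n_0 = (-0.2204, +0.9754)
n_1 = (-0.9946, -0.1039)
n_2 = (-0.4010, -0.9161)
n_3 = (+0.1716, -0.9852)
n_4 = (+0.9391, -0.3438)
n_5 = (+0.5914, +0.8064)
  (0,1): δ = 96.77°  ·
  (0,2): δ = 36.37°  ·
  (0,3): δ = 2.85°  ✓
  (0,4): δ = 57.16°  ·
  (0,5): δ = 131.02°  ·
  (1,2): δ = 119.60°  ·
  (1,3): δ = 86.08°  ·
  (1,4): δ = 26.07°  ✓
  (1,5): δ = 47.79°  ·
  (2,3): δ = 146.48°  ·
  (2,4): δ = 86.46°  ·
  (2,5): δ = 12.61°  ✓
  (3,4): δ = 119.99°  ·
  (3,5): δ = 46.14°  ·
  (4,5): δ = 106.15°  ·
antipodal pairs: 3

count = 3; pairs: (0,3), (1,4), (2,5)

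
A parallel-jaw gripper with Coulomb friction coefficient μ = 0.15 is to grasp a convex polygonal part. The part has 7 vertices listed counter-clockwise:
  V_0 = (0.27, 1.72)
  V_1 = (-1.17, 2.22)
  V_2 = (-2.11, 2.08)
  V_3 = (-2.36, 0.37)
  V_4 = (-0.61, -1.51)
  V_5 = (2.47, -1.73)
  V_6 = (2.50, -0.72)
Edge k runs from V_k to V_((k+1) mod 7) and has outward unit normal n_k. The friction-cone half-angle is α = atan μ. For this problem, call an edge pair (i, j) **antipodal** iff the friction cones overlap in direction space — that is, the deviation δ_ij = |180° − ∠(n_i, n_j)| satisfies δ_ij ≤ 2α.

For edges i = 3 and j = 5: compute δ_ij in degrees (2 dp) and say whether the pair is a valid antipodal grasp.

δ = 44.65°, invalid

α = atan 0.15 = 8.53°;  2α = 17.06°
edge 3: e_3 = (+1.75, -1.88);  n_3 = (-0.7320, -0.6813)
edge 5: e_5 = (+0.03, +1.01);  n_5 = (+0.9996, -0.0297)
∠(n_3, n_5) = 135.35°
δ = |180° − 135.35°| = 44.65°
44.65° > 2α = 17.06°  →  invalid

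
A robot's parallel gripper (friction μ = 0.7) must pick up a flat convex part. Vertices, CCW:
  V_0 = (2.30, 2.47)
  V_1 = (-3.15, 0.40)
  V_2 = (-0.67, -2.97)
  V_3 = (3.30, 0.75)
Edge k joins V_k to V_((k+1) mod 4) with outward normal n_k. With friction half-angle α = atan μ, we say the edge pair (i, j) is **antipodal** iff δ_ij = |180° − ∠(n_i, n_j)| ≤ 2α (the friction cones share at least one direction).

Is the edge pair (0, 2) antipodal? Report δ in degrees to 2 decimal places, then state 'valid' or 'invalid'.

α = atan 0.7 = 34.99°;  2α = 69.98°
edge 0: e_0 = (-5.45, -2.07);  n_0 = (-0.3551, +0.9348)
edge 2: e_2 = (+3.97, +3.72);  n_2 = (+0.6838, -0.7297)
∠(n_0, n_2) = 157.66°
δ = |180° − 157.66°| = 22.34°
22.34° ≤ 2α = 69.98°  →  valid

δ = 22.34°, valid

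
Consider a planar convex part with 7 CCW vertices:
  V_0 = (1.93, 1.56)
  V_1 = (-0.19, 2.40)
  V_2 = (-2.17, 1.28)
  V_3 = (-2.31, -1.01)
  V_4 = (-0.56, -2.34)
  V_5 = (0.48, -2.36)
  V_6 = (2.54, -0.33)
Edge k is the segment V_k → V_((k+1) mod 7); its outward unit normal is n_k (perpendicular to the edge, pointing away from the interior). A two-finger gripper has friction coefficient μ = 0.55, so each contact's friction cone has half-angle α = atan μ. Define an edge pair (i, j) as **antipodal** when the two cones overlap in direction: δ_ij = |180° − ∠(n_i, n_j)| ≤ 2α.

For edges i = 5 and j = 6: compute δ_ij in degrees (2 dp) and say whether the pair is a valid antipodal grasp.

δ = 116.69°, invalid

α = atan 0.55 = 28.81°;  2α = 57.62°
edge 5: e_5 = (+2.06, +2.03);  n_5 = (+0.7019, -0.7123)
edge 6: e_6 = (-0.61, +1.89);  n_6 = (+0.9517, +0.3071)
∠(n_5, n_6) = 63.31°
δ = |180° − 63.31°| = 116.69°
116.69° > 2α = 57.62°  →  invalid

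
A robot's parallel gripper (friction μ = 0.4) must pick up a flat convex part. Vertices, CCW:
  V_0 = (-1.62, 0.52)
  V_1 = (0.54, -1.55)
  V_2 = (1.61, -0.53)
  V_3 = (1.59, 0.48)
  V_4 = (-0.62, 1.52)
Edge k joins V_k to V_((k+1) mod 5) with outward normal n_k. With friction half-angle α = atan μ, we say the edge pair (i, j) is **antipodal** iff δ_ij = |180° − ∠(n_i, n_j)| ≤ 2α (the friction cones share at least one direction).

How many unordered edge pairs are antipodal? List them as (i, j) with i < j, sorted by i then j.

count = 2; pairs: (0,3), (1,4)

α = atan 0.4 = 21.80°;  2α = 43.60°
n_0 = (-0.6919, -0.7220)
n_1 = (+0.6900, -0.7238)
n_2 = (+0.9998, +0.0198)
n_3 = (+0.4258, +0.9048)
n_4 = (-0.7071, +0.7071)
  (0,1): δ = 92.59°  ·
  (0,2): δ = 45.08°  ·
  (0,3): δ = 18.58°  ✓
  (0,4): δ = 88.78°  ·
  (1,2): δ = 132.50°  ·
  (1,3): δ = 68.83°  ·
  (1,4): δ = 1.37°  ✓
  (2,3): δ = 116.34°  ·
  (2,4): δ = 46.13°  ·
  (3,4): δ = 109.80°  ·
antipodal pairs: 2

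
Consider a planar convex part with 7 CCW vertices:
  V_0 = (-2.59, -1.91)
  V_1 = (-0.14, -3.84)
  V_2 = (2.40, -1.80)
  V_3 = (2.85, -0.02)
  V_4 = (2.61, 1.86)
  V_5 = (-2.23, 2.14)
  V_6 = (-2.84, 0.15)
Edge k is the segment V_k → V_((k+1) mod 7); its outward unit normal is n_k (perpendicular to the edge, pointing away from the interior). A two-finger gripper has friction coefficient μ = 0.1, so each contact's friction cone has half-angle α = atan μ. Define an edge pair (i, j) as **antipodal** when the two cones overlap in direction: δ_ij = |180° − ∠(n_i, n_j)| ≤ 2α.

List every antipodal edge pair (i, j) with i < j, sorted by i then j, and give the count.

α = atan 0.1 = 5.71°;  2α = 11.42°
n_0 = (-0.6188, -0.7855)
n_1 = (+0.6262, -0.7797)
n_2 = (+0.9695, -0.2451)
n_3 = (+0.9919, +0.1266)
n_4 = (+0.0578, +0.9983)
n_5 = (-0.9561, +0.2931)
n_6 = (-0.9927, -0.1205)
  (0,1): δ = 103.00°  ·
  (0,2): δ = 65.96°  ·
  (0,3): δ = 44.50°  ·
  (0,4): δ = 34.92°  ·
  (0,5): δ = 111.19°  ·
  (0,6): δ = 135.15°  ·
  (1,2): δ = 142.96°  ·
  (1,3): δ = 121.49°  ·
  (1,4): δ = 42.08°  ·
  (1,5): δ = 34.19°  ·
  (1,6): δ = 58.15°  ·
  (2,3): δ = 158.54°  ·
  (2,4): δ = 79.12°  ·
  (2,5): δ = 2.85°  ✓
  (2,6): δ = 21.11°  ·
  (3,4): δ = 100.59°  ·
  (3,5): δ = 24.32°  ·
  (3,6): δ = 0.36°  ✓
  (4,5): δ = 103.73°  ·
  (4,6): δ = 79.77°  ·
  (5,6): δ = 156.04°  ·
antipodal pairs: 2

count = 2; pairs: (2,5), (3,6)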